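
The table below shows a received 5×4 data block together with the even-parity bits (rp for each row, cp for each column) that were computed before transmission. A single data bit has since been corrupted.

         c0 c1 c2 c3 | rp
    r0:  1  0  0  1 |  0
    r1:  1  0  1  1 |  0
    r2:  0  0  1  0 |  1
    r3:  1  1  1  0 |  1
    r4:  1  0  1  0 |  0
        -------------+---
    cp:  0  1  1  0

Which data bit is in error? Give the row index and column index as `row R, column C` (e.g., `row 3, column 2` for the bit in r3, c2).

row 1, column 2

Recompute each row's even parity and compare to rp:
  r0: data parity 0, sent rp 0 → ok
  r1: data parity 1, sent rp 0 → mismatch
  r2: data parity 1, sent rp 1 → ok
  r3: data parity 1, sent rp 1 → ok
  r4: data parity 0, sent rp 0 → ok
Recompute each column's even parity and compare to cp:
  c0: data parity 0, sent cp 0 → ok
  c1: data parity 1, sent cp 1 → ok
  c2: data parity 0, sent cp 1 → mismatch
  c3: data parity 0, sent cp 0 → ok
Exactly one row (r1) and one column (c2) fail → the flipped bit is at their intersection.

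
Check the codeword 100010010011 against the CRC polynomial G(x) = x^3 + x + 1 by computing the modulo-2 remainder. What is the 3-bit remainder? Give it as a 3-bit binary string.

Modulo-2 division of 100010010011 by 1011:
  pos 0: 1000 XOR 1011 = 0011
  pos 2: 1110 XOR 1011 = 0101
  pos 3: 1010 XOR 1011 = 0001
  pos 6: 1100 XOR 1011 = 0111
  pos 7: 1111 XOR 1011 = 0100
  pos 8: 1001 XOR 1011 = 0010
Remainder = 010 (nonzero — an error is detected).

010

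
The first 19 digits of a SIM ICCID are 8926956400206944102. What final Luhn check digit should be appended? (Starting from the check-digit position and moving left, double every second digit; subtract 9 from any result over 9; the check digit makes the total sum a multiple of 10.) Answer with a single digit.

9

Partial digits right→left: 2 0 1 4 4 9 6 0 2 0 0 4 6 5 9 6 2 9 8
Double every second digit counting from the check-digit position (so the 1st, 3rd, 5th, ... of the partial from the right).
  doubled (with −9 where >9): 4 2 8 3 4 0 3 9 4 7 → sum 44
  kept as-is: 0 4 9 0 0 4 5 6 9 → sum 37
Total = 44 + 37 = 81.
Check digit = (10 − (81 mod 10)) mod 10 = 9.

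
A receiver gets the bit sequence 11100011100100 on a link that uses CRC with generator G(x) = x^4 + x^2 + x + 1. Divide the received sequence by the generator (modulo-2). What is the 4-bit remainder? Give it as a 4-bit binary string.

Modulo-2 division of 11100011100100 by 10111:
  pos 0: 11100 XOR 10111 = 01011
  pos 1: 10110 XOR 10111 = 00001
  pos 5: 11110 XOR 10111 = 01001
  pos 6: 10010 XOR 10111 = 00101
  pos 8: 10110 XOR 10111 = 00001
Remainder = 0010 (nonzero — an error is detected).

0010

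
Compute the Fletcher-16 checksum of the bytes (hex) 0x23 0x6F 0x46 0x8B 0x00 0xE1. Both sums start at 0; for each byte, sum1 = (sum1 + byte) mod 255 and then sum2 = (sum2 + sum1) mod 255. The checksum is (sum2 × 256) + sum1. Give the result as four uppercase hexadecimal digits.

Running sums (mod 255):
  after byte 0 (0x23): sum1=35, sum2=35
  after byte 1 (0x6F): sum1=146, sum2=181
  after byte 2 (0x46): sum1=216, sum2=142
  after byte 3 (0x8B): sum1=100, sum2=242
  after byte 4 (0x00): sum1=100, sum2=87
  after byte 5 (0xE1): sum1=70, sum2=157
Checksum = sum2·256 + sum1 = 157·256 + 70 = 40262 = 0x9D46.

9D46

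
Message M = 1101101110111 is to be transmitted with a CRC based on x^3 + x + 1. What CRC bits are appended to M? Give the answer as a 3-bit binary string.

Append 3 zeros: 1101101110111000. Divide by 1011 (XOR where the leading bit is 1):
  pos 0: 1101 XOR 1011 = 0110
  pos 1: 1101 XOR 1011 = 0110
  pos 2: 1100 XOR 1011 = 0111
  pos 3: 1111 XOR 1011 = 0100
  pos 4: 1001 XOR 1011 = 0010
  pos 6: 1010 XOR 1011 = 0001
  pos 9: 1111 XOR 1011 = 0100
  pos 10: 1000 XOR 1011 = 0011
  pos 12: 1100 XOR 1011 = 0111
Remainder (last 3 bits) = 111. This is the CRC / FCS.

111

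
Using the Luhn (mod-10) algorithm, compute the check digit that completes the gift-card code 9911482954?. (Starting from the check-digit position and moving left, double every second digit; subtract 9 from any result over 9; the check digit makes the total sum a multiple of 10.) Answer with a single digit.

Partial digits right→left: 4 5 9 2 8 4 1 1 9 9
Double every second digit counting from the check-digit position (so the 1st, 3rd, 5th, ... of the partial from the right).
  doubled (with −9 where >9): 8 9 7 2 9 → sum 35
  kept as-is: 5 2 4 1 9 → sum 21
Total = 35 + 21 = 56.
Check digit = (10 − (56 mod 10)) mod 10 = 4.

4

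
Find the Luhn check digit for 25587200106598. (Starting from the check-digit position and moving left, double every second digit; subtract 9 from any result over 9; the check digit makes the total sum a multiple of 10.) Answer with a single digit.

Partial digits right→left: 8 9 5 6 0 1 0 0 2 7 8 5 5 2
Double every second digit counting from the check-digit position (so the 1st, 3rd, 5th, ... of the partial from the right).
  doubled (with −9 where >9): 7 1 0 0 4 7 1 → sum 20
  kept as-is: 9 6 1 0 7 5 2 → sum 30
Total = 20 + 30 = 50.
Check digit = (10 − (50 mod 10)) mod 10 = 0.

0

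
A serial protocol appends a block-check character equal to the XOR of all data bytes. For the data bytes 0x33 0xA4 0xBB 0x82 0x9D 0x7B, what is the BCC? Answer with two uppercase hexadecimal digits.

48

XOR the bytes together:
  start with 0x33
  0x33 ⊕ 0xA4 = 0x97
  0x97 ⊕ 0xBB = 0x2C
  0x2C ⊕ 0x82 = 0xAE
  0xAE ⊕ 0x9D = 0x33
  0x33 ⊕ 0x7B = 0x48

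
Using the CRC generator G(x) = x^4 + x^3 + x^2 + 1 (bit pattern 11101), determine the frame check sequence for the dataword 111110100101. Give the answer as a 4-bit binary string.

Append 4 zeros: 1111101001010000. Divide by 11101 (XOR where the leading bit is 1):
  pos 0: 11111 XOR 11101 = 00010
  pos 3: 10010 XOR 11101 = 01111
  pos 4: 11110 XOR 11101 = 00011
  pos 7: 11101 XOR 11101 = 00000
Remainder (last 4 bits) = 0000. This is the CRC / FCS.

0000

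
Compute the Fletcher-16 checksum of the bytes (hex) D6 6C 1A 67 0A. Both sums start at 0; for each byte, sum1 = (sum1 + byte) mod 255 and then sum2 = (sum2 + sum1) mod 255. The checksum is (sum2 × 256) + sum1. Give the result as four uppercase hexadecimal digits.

Running sums (mod 255):
  after byte 0 (D6): sum1=214, sum2=214
  after byte 1 (6C): sum1=67, sum2=26
  after byte 2 (1A): sum1=93, sum2=119
  after byte 3 (67): sum1=196, sum2=60
  after byte 4 (0A): sum1=206, sum2=11
Checksum = sum2·256 + sum1 = 11·256 + 206 = 3022 = 0x0BCE.

0BCE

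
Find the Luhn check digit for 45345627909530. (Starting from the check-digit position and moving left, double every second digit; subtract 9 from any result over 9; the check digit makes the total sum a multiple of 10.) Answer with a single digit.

7

Partial digits right→left: 0 3 5 9 0 9 7 2 6 5 4 3 5 4
Double every second digit counting from the check-digit position (so the 1st, 3rd, 5th, ... of the partial from the right).
  doubled (with −9 where >9): 0 1 0 5 3 8 1 → sum 18
  kept as-is: 3 9 9 2 5 3 4 → sum 35
Total = 18 + 35 = 53.
Check digit = (10 − (53 mod 10)) mod 10 = 7.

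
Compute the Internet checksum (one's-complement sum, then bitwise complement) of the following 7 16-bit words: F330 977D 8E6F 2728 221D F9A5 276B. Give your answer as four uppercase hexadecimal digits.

7C8B

One's-complement addition (fold any carry out of bit 15 back into bit 0):
  0xF330 + 0x977D = 0x18AAD → wrap carry → 0x8AAE
  0x8AAE + 0x8E6F = 0x1191D → wrap carry → 0x191E
  0x191E + 0x2728 = 0x04046
  0x4046 + 0x221D = 0x06263
  0x6263 + 0xF9A5 = 0x15C08 → wrap carry → 0x5C09
  0x5C09 + 0x276B = 0x08374
One's-complement sum = 0x8374.
Checksum = ~0x8374 & 0xFFFF = 0x7C8B.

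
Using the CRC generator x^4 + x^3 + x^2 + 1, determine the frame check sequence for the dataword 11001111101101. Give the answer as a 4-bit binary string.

Append 4 zeros: 110011111011010000. Divide by 11101 (XOR where the leading bit is 1):
  pos 0: 11001 XOR 11101 = 00100
  pos 2: 10011 XOR 11101 = 01110
  pos 3: 11101 XOR 11101 = 00000
  pos 8: 10110 XOR 11101 = 01011
  pos 9: 10111 XOR 11101 = 01010
  pos 10: 10100 XOR 11101 = 01001
  pos 11: 10010 XOR 11101 = 01111
  pos 12: 11110 XOR 11101 = 00011
Remainder (last 4 bits) = 0110. This is the CRC / FCS.

0110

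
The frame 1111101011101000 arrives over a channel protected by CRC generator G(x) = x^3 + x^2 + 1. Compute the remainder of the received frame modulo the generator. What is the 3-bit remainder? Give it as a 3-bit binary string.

Modulo-2 division of 1111101011101000 by 1101:
  pos 0: 1111 XOR 1101 = 0010
  pos 2: 1010 XOR 1101 = 0111
  pos 3: 1111 XOR 1101 = 0010
  pos 5: 1001 XOR 1101 = 0100
  pos 6: 1001 XOR 1101 = 0100
  pos 7: 1001 XOR 1101 = 0100
  pos 8: 1000 XOR 1101 = 0101
  pos 9: 1011 XOR 1101 = 0110
  pos 10: 1100 XOR 1101 = 0001
Remainder = 100 (nonzero — an error is detected).

100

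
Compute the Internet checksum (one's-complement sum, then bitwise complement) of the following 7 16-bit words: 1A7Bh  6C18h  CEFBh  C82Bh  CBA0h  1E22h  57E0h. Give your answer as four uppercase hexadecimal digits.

A0A1

One's-complement addition (fold any carry out of bit 15 back into bit 0):
  0x1A7B + 0x6C18 = 0x08693
  0x8693 + 0xCEFB = 0x1558E → wrap carry → 0x558F
  0x558F + 0xC82B = 0x11DBA → wrap carry → 0x1DBB
  0x1DBB + 0xCBA0 = 0x0E95B
  0xE95B + 0x1E22 = 0x1077D → wrap carry → 0x077E
  0x077E + 0x57E0 = 0x05F5E
One's-complement sum = 0x5F5E.
Checksum = ~0x5F5E & 0xFFFF = 0xA0A1.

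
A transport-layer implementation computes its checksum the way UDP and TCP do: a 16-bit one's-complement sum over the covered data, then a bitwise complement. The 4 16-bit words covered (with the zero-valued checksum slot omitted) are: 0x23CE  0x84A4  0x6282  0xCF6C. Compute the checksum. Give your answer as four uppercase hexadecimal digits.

One's-complement addition (fold any carry out of bit 15 back into bit 0):
  0x23CE + 0x84A4 = 0x0A872
  0xA872 + 0x6282 = 0x10AF4 → wrap carry → 0x0AF5
  0x0AF5 + 0xCF6C = 0x0DA61
One's-complement sum = 0xDA61.
Checksum = ~0xDA61 & 0xFFFF = 0x259E.

259E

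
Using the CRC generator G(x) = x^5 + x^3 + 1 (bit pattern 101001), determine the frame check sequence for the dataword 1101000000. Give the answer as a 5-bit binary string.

11001

Append 5 zeros: 110100000000000. Divide by 101001 (XOR where the leading bit is 1):
  pos 0: 110100 XOR 101001 = 011101
  pos 1: 111010 XOR 101001 = 010011
  pos 2: 100110 XOR 101001 = 001111
  pos 4: 111100 XOR 101001 = 010101
  pos 5: 101010 XOR 101001 = 000011
  pos 9: 110000 XOR 101001 = 011001
Remainder (last 5 bits) = 11001. This is the CRC / FCS.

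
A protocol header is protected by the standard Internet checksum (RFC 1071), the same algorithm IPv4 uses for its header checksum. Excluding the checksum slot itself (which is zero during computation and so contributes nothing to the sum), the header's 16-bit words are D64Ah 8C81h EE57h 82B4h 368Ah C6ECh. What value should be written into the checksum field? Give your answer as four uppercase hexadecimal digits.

One's-complement addition (fold any carry out of bit 15 back into bit 0):
  0xD64A + 0x8C81 = 0x162CB → wrap carry → 0x62CC
  0x62CC + 0xEE57 = 0x15123 → wrap carry → 0x5124
  0x5124 + 0x82B4 = 0x0D3D8
  0xD3D8 + 0x368A = 0x10A62 → wrap carry → 0x0A63
  0x0A63 + 0xC6EC = 0x0D14F
One's-complement sum = 0xD14F.
Checksum = ~0xD14F & 0xFFFF = 0x2EB0.

2EB0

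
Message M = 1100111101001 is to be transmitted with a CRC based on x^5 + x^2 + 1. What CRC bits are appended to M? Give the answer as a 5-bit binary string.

Append 5 zeros: 110011110100100000. Divide by 100101 (XOR where the leading bit is 1):
  pos 0: 110011 XOR 100101 = 010110
  pos 1: 101101 XOR 100101 = 001000
  pos 3: 100010 XOR 100101 = 000111
  pos 6: 111100 XOR 100101 = 011001
  pos 7: 110011 XOR 100101 = 010110
  pos 8: 101100 XOR 100101 = 001001
  pos 10: 100100 XOR 100101 = 000001
Remainder (last 5 bits) = 00100. This is the CRC / FCS.

00100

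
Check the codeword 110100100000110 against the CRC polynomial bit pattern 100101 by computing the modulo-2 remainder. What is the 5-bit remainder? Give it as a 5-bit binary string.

01101

Modulo-2 division of 110100100000110 by 100101:
  pos 0: 110100 XOR 100101 = 010001
  pos 1: 100011 XOR 100101 = 000110
  pos 4: 110000 XOR 100101 = 010101
  pos 5: 101010 XOR 100101 = 001111
  pos 7: 111101 XOR 100101 = 011000
  pos 8: 110001 XOR 100101 = 010100
  pos 9: 101000 XOR 100101 = 001101
Remainder = 01101 (nonzero — an error is detected).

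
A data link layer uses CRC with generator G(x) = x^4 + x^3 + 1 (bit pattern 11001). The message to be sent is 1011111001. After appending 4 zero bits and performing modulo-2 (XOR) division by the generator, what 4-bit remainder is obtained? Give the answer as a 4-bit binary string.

Append 4 zeros: 10111110010000. Divide by 11001 (XOR where the leading bit is 1):
  pos 0: 10111 XOR 11001 = 01110
  pos 1: 11101 XOR 11001 = 00100
  pos 3: 10010 XOR 11001 = 01011
  pos 4: 10110 XOR 11001 = 01111
  pos 5: 11111 XOR 11001 = 00110
  pos 7: 11000 XOR 11001 = 00001
Remainder (last 4 bits) = 0100. This is the CRC / FCS.

0100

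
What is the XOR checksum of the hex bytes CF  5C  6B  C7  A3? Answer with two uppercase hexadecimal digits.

9C

XOR the bytes together:
  start with 0xCF
  0xCF ⊕ 0x5C = 0x93
  0x93 ⊕ 0x6B = 0xF8
  0xF8 ⊕ 0xC7 = 0x3F
  0x3F ⊕ 0xA3 = 0x9C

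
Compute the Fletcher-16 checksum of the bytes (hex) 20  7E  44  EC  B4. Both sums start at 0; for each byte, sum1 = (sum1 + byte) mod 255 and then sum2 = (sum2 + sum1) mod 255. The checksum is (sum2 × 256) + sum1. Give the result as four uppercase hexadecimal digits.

F584

Running sums (mod 255):
  after byte 0 (20): sum1=32, sum2=32
  after byte 1 (7E): sum1=158, sum2=190
  after byte 2 (44): sum1=226, sum2=161
  after byte 3 (EC): sum1=207, sum2=113
  after byte 4 (B4): sum1=132, sum2=245
Checksum = sum2·256 + sum1 = 245·256 + 132 = 62852 = 0xF584.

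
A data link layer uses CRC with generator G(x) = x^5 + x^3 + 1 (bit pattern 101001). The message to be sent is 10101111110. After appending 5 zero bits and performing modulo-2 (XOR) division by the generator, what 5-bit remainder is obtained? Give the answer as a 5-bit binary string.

10111

Append 5 zeros: 1010111111000000. Divide by 101001 (XOR where the leading bit is 1):
  pos 0: 101011 XOR 101001 = 000010
  pos 4: 101111 XOR 101001 = 000110
  pos 7: 110000 XOR 101001 = 011001
  pos 8: 110010 XOR 101001 = 011011
  pos 9: 110110 XOR 101001 = 011111
  pos 10: 111110 XOR 101001 = 010111
Remainder (last 5 bits) = 10111. This is the CRC / FCS.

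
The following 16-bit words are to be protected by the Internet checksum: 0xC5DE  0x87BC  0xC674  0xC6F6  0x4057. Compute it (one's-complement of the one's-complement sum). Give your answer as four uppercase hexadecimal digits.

E4A1

One's-complement addition (fold any carry out of bit 15 back into bit 0):
  0xC5DE + 0x87BC = 0x14D9A → wrap carry → 0x4D9B
  0x4D9B + 0xC674 = 0x1140F → wrap carry → 0x1410
  0x1410 + 0xC6F6 = 0x0DB06
  0xDB06 + 0x4057 = 0x11B5D → wrap carry → 0x1B5E
One's-complement sum = 0x1B5E.
Checksum = ~0x1B5E & 0xFFFF = 0xE4A1.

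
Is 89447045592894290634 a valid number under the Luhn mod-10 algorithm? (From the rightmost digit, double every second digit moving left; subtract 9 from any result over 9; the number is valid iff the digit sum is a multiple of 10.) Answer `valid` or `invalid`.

valid

From the right, keep odd positions and double even positions (subtract 9 from any doubled value over 9):
  doubled (positions 2,4,...): 6 0 4 9 4 1 8 5 8 7 → sum 52
  kept (positions 1,3,...): 4 6 9 4 8 9 5 0 4 9 → sum 58
Total = 110.
110 mod 10 = 0, so the number is valid.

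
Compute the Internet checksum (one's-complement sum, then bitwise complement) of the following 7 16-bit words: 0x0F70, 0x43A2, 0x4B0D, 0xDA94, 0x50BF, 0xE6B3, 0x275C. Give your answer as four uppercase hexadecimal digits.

One's-complement addition (fold any carry out of bit 15 back into bit 0):
  0x0F70 + 0x43A2 = 0x05312
  0x5312 + 0x4B0D = 0x09E1F
  0x9E1F + 0xDA94 = 0x178B3 → wrap carry → 0x78B4
  0x78B4 + 0x50BF = 0x0C973
  0xC973 + 0xE6B3 = 0x1B026 → wrap carry → 0xB027
  0xB027 + 0x275C = 0x0D783
One's-complement sum = 0xD783.
Checksum = ~0xD783 & 0xFFFF = 0x287C.

287C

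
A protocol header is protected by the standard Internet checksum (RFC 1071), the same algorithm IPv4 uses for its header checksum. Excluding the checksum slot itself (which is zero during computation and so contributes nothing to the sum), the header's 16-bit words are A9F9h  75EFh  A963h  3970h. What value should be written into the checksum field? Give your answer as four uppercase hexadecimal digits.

FD42

One's-complement addition (fold any carry out of bit 15 back into bit 0):
  0xA9F9 + 0x75EF = 0x11FE8 → wrap carry → 0x1FE9
  0x1FE9 + 0xA963 = 0x0C94C
  0xC94C + 0x3970 = 0x102BC → wrap carry → 0x02BD
One's-complement sum = 0x02BD.
Checksum = ~0x02BD & 0xFFFF = 0xFD42.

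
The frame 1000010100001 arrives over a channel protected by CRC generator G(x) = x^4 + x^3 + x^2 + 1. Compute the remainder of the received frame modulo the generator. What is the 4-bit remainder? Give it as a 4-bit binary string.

Modulo-2 division of 1000010100001 by 11101:
  pos 0: 10000 XOR 11101 = 01101
  pos 1: 11011 XOR 11101 = 00110
  pos 3: 11001 XOR 11101 = 00100
  pos 5: 10000 XOR 11101 = 01101
  pos 6: 11010 XOR 11101 = 00111
  pos 8: 11101 XOR 11101 = 00000
Remainder = 0000 (zero — the frame passes the CRC check).

0000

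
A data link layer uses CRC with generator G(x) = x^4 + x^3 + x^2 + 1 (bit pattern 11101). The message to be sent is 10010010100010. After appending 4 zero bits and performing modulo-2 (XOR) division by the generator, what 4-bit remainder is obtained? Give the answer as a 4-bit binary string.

0111

Append 4 zeros: 100100101000100000. Divide by 11101 (XOR where the leading bit is 1):
  pos 0: 10010 XOR 11101 = 01111
  pos 1: 11110 XOR 11101 = 00011
  pos 4: 11101 XOR 11101 = 00000
  pos 12: 10000 XOR 11101 = 01101
  pos 13: 11010 XOR 11101 = 00111
Remainder (last 4 bits) = 0111. This is the CRC / FCS.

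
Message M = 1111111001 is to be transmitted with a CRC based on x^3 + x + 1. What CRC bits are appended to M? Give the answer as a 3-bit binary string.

Append 3 zeros: 1111111001000. Divide by 1011 (XOR where the leading bit is 1):
  pos 0: 1111 XOR 1011 = 0100
  pos 1: 1001 XOR 1011 = 0010
  pos 3: 1011 XOR 1011 = 0000
  pos 9: 1000 XOR 1011 = 0011
Remainder (last 3 bits) = 011. This is the CRC / FCS.

011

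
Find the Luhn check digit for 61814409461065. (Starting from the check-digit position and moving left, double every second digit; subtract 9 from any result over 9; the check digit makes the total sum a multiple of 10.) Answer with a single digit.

6

Partial digits right→left: 5 6 0 1 6 4 9 0 4 4 1 8 1 6
Double every second digit counting from the check-digit position (so the 1st, 3rd, 5th, ... of the partial from the right).
  doubled (with −9 where >9): 1 0 3 9 8 2 2 → sum 25
  kept as-is: 6 1 4 0 4 8 6 → sum 29
Total = 25 + 29 = 54.
Check digit = (10 − (54 mod 10)) mod 10 = 6.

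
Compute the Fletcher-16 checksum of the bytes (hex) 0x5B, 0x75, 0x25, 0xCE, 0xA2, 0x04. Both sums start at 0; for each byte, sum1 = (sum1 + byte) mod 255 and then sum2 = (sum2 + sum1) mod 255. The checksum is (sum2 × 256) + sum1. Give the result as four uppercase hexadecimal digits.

B96B

Running sums (mod 255):
  after byte 0 (0x5B): sum1=91, sum2=91
  after byte 1 (0x75): sum1=208, sum2=44
  after byte 2 (0x25): sum1=245, sum2=34
  after byte 3 (0xCE): sum1=196, sum2=230
  after byte 4 (0xA2): sum1=103, sum2=78
  after byte 5 (0x04): sum1=107, sum2=185
Checksum = sum2·256 + sum1 = 185·256 + 107 = 47467 = 0xB96B.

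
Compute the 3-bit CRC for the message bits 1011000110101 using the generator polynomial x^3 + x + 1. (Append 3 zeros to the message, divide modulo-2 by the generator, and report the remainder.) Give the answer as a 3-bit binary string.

111

Append 3 zeros: 1011000110101000. Divide by 1011 (XOR where the leading bit is 1):
  pos 0: 1011 XOR 1011 = 0000
  pos 7: 1101 XOR 1011 = 0110
  pos 8: 1100 XOR 1011 = 0111
  pos 9: 1111 XOR 1011 = 0100
  pos 10: 1000 XOR 1011 = 0011
  pos 12: 1100 XOR 1011 = 0111
Remainder (last 3 bits) = 111. This is the CRC / FCS.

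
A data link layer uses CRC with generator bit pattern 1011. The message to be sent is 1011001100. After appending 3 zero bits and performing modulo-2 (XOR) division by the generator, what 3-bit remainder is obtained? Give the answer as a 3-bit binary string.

Append 3 zeros: 1011001100000. Divide by 1011 (XOR where the leading bit is 1):
  pos 0: 1011 XOR 1011 = 0000
  pos 6: 1100 XOR 1011 = 0111
  pos 7: 1110 XOR 1011 = 0101
  pos 8: 1010 XOR 1011 = 0001
Remainder (last 3 bits) = 010. This is the CRC / FCS.

010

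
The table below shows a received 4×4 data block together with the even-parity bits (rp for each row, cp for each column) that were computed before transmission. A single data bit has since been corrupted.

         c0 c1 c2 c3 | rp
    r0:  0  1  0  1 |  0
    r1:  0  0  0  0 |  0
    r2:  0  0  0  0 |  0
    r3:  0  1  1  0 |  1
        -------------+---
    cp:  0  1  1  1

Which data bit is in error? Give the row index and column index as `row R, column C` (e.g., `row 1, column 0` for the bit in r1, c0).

row 3, column 1

Recompute each row's even parity and compare to rp:
  r0: data parity 0, sent rp 0 → ok
  r1: data parity 0, sent rp 0 → ok
  r2: data parity 0, sent rp 0 → ok
  r3: data parity 0, sent rp 1 → mismatch
Recompute each column's even parity and compare to cp:
  c0: data parity 0, sent cp 0 → ok
  c1: data parity 0, sent cp 1 → mismatch
  c2: data parity 1, sent cp 1 → ok
  c3: data parity 1, sent cp 1 → ok
Exactly one row (r3) and one column (c1) fail → the flipped bit is at their intersection.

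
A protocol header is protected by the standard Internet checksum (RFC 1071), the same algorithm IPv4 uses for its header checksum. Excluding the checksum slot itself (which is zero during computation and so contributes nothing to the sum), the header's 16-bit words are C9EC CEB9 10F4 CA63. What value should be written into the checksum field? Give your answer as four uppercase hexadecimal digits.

One's-complement addition (fold any carry out of bit 15 back into bit 0):
  0xC9EC + 0xCEB9 = 0x198A5 → wrap carry → 0x98A6
  0x98A6 + 0x10F4 = 0x0A99A
  0xA99A + 0xCA63 = 0x173FD → wrap carry → 0x73FE
One's-complement sum = 0x73FE.
Checksum = ~0x73FE & 0xFFFF = 0x8C01.

8C01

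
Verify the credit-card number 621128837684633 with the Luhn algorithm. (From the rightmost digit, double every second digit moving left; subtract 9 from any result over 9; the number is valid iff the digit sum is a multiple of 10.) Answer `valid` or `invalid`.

From the right, keep odd positions and double even positions (subtract 9 from any doubled value over 9):
  doubled (positions 2,4,...): 6 8 3 6 7 2 4 → sum 36
  kept (positions 1,3,...): 3 6 8 7 8 2 1 6 → sum 41
Total = 77.
77 mod 10 = 7, so the number is invalid.

invalid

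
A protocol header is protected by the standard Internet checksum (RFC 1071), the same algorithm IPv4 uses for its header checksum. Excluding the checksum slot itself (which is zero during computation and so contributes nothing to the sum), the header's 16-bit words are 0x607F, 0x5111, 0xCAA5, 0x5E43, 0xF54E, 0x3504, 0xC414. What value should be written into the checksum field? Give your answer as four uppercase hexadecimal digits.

371E

One's-complement addition (fold any carry out of bit 15 back into bit 0):
  0x607F + 0x5111 = 0x0B190
  0xB190 + 0xCAA5 = 0x17C35 → wrap carry → 0x7C36
  0x7C36 + 0x5E43 = 0x0DA79
  0xDA79 + 0xF54E = 0x1CFC7 → wrap carry → 0xCFC8
  0xCFC8 + 0x3504 = 0x104CC → wrap carry → 0x04CD
  0x04CD + 0xC414 = 0x0C8E1
One's-complement sum = 0xC8E1.
Checksum = ~0xC8E1 & 0xFFFF = 0x371E.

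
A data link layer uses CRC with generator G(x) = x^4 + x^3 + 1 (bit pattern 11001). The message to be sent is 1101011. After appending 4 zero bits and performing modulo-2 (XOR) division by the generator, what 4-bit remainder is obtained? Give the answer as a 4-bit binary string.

Append 4 zeros: 11010110000. Divide by 11001 (XOR where the leading bit is 1):
  pos 0: 11010 XOR 11001 = 00011
  pos 3: 11110 XOR 11001 = 00111
  pos 5: 11100 XOR 11001 = 00101
Remainder (last 4 bits) = 1010. This is the CRC / FCS.

1010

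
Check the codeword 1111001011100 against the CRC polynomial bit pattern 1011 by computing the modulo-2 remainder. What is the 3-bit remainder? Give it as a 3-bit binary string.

Modulo-2 division of 1111001011100 by 1011:
  pos 0: 1111 XOR 1011 = 0100
  pos 1: 1000 XOR 1011 = 0011
  pos 3: 1101 XOR 1011 = 0110
  pos 4: 1100 XOR 1011 = 0111
  pos 5: 1111 XOR 1011 = 0100
  pos 6: 1001 XOR 1011 = 0010
  pos 8: 1010 XOR 1011 = 0001
Remainder = 010 (nonzero — an error is detected).

010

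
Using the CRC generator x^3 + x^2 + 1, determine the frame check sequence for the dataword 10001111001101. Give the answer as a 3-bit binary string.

Append 3 zeros: 10001111001101000. Divide by 1101 (XOR where the leading bit is 1):
  pos 0: 1000 XOR 1101 = 0101
  pos 1: 1011 XOR 1101 = 0110
  pos 2: 1101 XOR 1101 = 0000
  pos 6: 1100 XOR 1101 = 0001
  pos 9: 1110 XOR 1101 = 0011
  pos 11: 1110 XOR 1101 = 0011
  pos 13: 1100 XOR 1101 = 0001
Remainder (last 3 bits) = 001. This is the CRC / FCS.

001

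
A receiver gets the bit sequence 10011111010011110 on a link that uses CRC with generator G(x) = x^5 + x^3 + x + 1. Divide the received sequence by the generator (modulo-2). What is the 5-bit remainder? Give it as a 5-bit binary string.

11100

Modulo-2 division of 10011111010011110 by 101011:
  pos 0: 100111 XOR 101011 = 001100
  pos 2: 110011 XOR 101011 = 011000
  pos 3: 110000 XOR 101011 = 011011
  pos 4: 110111 XOR 101011 = 011100
  pos 5: 111000 XOR 101011 = 010011
  pos 6: 100110 XOR 101011 = 001101
  pos 8: 110111 XOR 101011 = 011100
  pos 9: 111001 XOR 101011 = 010010
  pos 10: 100101 XOR 101011 = 001110
Remainder = 11100 (nonzero — an error is detected).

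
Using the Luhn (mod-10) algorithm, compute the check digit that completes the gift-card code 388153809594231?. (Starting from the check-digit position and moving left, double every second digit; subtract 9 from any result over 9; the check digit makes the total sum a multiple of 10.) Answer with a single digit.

1

Partial digits right→left: 1 3 2 4 9 5 9 0 8 3 5 1 8 8 3
Double every second digit counting from the check-digit position (so the 1st, 3rd, 5th, ... of the partial from the right).
  doubled (with −9 where >9): 2 4 9 9 7 1 7 6 → sum 45
  kept as-is: 3 4 5 0 3 1 8 → sum 24
Total = 45 + 24 = 69.
Check digit = (10 − (69 mod 10)) mod 10 = 1.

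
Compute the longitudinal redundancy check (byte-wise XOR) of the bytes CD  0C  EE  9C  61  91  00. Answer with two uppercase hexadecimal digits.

XOR the bytes together:
  start with 0xCD
  0xCD ⊕ 0x0C = 0xC1
  0xC1 ⊕ 0xEE = 0x2F
  0x2F ⊕ 0x9C = 0xB3
  0xB3 ⊕ 0x61 = 0xD2
  0xD2 ⊕ 0x91 = 0x43
  0x43 ⊕ 0x00 = 0x43

43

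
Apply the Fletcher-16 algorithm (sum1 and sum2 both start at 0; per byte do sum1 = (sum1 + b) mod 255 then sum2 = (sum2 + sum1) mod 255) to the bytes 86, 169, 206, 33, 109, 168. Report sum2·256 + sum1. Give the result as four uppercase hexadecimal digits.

7806

Running sums (mod 255):
  after byte 0 (86): sum1=86, sum2=86
  after byte 1 (169): sum1=0, sum2=86
  after byte 2 (206): sum1=206, sum2=37
  after byte 3 (33): sum1=239, sum2=21
  after byte 4 (109): sum1=93, sum2=114
  after byte 5 (168): sum1=6, sum2=120
Checksum = sum2·256 + sum1 = 120·256 + 6 = 30726 = 0x7806.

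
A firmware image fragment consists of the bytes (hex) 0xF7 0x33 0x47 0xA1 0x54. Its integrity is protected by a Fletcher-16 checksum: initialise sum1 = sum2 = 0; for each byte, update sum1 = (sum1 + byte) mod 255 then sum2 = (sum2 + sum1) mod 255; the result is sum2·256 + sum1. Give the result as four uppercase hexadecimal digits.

Running sums (mod 255):
  after byte 0 (0xF7): sum1=247, sum2=247
  after byte 1 (0x33): sum1=43, sum2=35
  after byte 2 (0x47): sum1=114, sum2=149
  after byte 3 (0xA1): sum1=20, sum2=169
  after byte 4 (0x54): sum1=104, sum2=18
Checksum = sum2·256 + sum1 = 18·256 + 104 = 4712 = 0x1268.

1268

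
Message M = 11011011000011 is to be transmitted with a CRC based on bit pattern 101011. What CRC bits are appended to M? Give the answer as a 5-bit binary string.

Append 5 zeros: 1101101100001100000. Divide by 101011 (XOR where the leading bit is 1):
  pos 0: 110110 XOR 101011 = 011101
  pos 1: 111011 XOR 101011 = 010000
  pos 2: 100001 XOR 101011 = 001010
  pos 4: 101000 XOR 101011 = 000011
  pos 8: 110011 XOR 101011 = 011000
  pos 9: 110000 XOR 101011 = 011011
  pos 10: 110110 XOR 101011 = 011101
  pos 11: 111010 XOR 101011 = 010001
  pos 12: 100010 XOR 101011 = 001001
Remainder (last 5 bits) = 10010. This is the CRC / FCS.

10010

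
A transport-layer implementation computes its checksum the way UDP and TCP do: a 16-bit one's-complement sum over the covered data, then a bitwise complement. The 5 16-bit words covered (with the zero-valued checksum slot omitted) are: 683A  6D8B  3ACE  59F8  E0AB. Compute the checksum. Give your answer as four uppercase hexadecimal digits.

One's-complement addition (fold any carry out of bit 15 back into bit 0):
  0x683A + 0x6D8B = 0x0D5C5
  0xD5C5 + 0x3ACE = 0x11093 → wrap carry → 0x1094
  0x1094 + 0x59F8 = 0x06A8C
  0x6A8C + 0xE0AB = 0x14B37 → wrap carry → 0x4B38
One's-complement sum = 0x4B38.
Checksum = ~0x4B38 & 0xFFFF = 0xB4C7.

B4C7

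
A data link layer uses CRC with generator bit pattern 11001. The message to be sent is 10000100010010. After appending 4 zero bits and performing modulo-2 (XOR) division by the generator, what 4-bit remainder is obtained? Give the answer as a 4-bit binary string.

0010

Append 4 zeros: 100001000100100000. Divide by 11001 (XOR where the leading bit is 1):
  pos 0: 10000 XOR 11001 = 01001
  pos 1: 10011 XOR 11001 = 01010
  pos 2: 10100 XOR 11001 = 01101
  pos 3: 11010 XOR 11001 = 00011
  pos 6: 11010 XOR 11001 = 00011
  pos 9: 11010 XOR 11001 = 00011
  pos 12: 11000 XOR 11001 = 00001
Remainder (last 4 bits) = 0010. This is the CRC / FCS.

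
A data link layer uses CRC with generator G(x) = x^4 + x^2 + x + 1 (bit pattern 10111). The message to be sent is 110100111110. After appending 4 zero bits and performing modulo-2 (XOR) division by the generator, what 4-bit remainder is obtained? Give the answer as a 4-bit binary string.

Append 4 zeros: 1101001111100000. Divide by 10111 (XOR where the leading bit is 1):
  pos 0: 11010 XOR 10111 = 01101
  pos 1: 11010 XOR 10111 = 01101
  pos 2: 11011 XOR 10111 = 01100
  pos 3: 11001 XOR 10111 = 01110
  pos 4: 11101 XOR 10111 = 01010
  pos 5: 10101 XOR 10111 = 00010
  pos 8: 10100 XOR 10111 = 00011
  pos 11: 11000 XOR 10111 = 01111
Remainder (last 4 bits) = 1111. This is the CRC / FCS.

1111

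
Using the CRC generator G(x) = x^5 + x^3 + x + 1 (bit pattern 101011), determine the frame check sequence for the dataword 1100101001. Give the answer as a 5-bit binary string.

11100

Append 5 zeros: 110010100100000. Divide by 101011 (XOR where the leading bit is 1):
  pos 0: 110010 XOR 101011 = 011001
  pos 1: 110011 XOR 101011 = 011000
  pos 2: 110000 XOR 101011 = 011011
  pos 3: 110110 XOR 101011 = 011101
  pos 4: 111011 XOR 101011 = 010000
  pos 5: 100000 XOR 101011 = 001011
  pos 7: 101100 XOR 101011 = 000111
Remainder (last 5 bits) = 11100. This is the CRC / FCS.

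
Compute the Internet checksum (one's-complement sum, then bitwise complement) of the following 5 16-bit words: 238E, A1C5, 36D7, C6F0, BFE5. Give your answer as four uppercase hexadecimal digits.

7CFE

One's-complement addition (fold any carry out of bit 15 back into bit 0):
  0x238E + 0xA1C5 = 0x0C553
  0xC553 + 0x36D7 = 0x0FC2A
  0xFC2A + 0xC6F0 = 0x1C31A → wrap carry → 0xC31B
  0xC31B + 0xBFE5 = 0x18300 → wrap carry → 0x8301
One's-complement sum = 0x8301.
Checksum = ~0x8301 & 0xFFFF = 0x7CFE.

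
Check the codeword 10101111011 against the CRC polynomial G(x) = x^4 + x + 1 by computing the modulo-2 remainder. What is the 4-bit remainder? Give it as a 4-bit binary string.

0000

Modulo-2 division of 10101111011 by 10011:
  pos 0: 10101 XOR 10011 = 00110
  pos 2: 11011 XOR 10011 = 01000
  pos 3: 10001 XOR 10011 = 00010
  pos 6: 10011 XOR 10011 = 00000
Remainder = 0000 (zero — the frame passes the CRC check).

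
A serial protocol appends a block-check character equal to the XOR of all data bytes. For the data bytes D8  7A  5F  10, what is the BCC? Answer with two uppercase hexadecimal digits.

ED

XOR the bytes together:
  start with 0xD8
  0xD8 ⊕ 0x7A = 0xA2
  0xA2 ⊕ 0x5F = 0xFD
  0xFD ⊕ 0x10 = 0xED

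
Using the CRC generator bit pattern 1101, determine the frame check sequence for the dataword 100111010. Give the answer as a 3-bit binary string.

101

Append 3 zeros: 100111010000. Divide by 1101 (XOR where the leading bit is 1):
  pos 0: 1001 XOR 1101 = 0100
  pos 1: 1001 XOR 1101 = 0100
  pos 2: 1001 XOR 1101 = 0100
  pos 3: 1000 XOR 1101 = 0101
  pos 4: 1011 XOR 1101 = 0110
  pos 5: 1100 XOR 1101 = 0001
  pos 8: 1000 XOR 1101 = 0101
Remainder (last 3 bits) = 101. This is the CRC / FCS.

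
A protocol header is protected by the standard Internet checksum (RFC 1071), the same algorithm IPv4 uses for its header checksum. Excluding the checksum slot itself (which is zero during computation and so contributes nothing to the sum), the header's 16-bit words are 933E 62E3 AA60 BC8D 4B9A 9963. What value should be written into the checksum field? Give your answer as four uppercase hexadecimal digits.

One's-complement addition (fold any carry out of bit 15 back into bit 0):
  0x933E + 0x62E3 = 0x0F621
  0xF621 + 0xAA60 = 0x1A081 → wrap carry → 0xA082
  0xA082 + 0xBC8D = 0x15D0F → wrap carry → 0x5D10
  0x5D10 + 0x4B9A = 0x0A8AA
  0xA8AA + 0x9963 = 0x1420D → wrap carry → 0x420E
One's-complement sum = 0x420E.
Checksum = ~0x420E & 0xFFFF = 0xBDF1.

BDF1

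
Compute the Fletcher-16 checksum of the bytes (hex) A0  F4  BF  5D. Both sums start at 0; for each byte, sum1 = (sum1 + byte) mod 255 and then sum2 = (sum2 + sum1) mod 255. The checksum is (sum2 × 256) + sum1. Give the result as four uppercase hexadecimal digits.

3EB2

Running sums (mod 255):
  after byte 0 (A0): sum1=160, sum2=160
  after byte 1 (F4): sum1=149, sum2=54
  after byte 2 (BF): sum1=85, sum2=139
  after byte 3 (5D): sum1=178, sum2=62
Checksum = sum2·256 + sum1 = 62·256 + 178 = 16050 = 0x3EB2.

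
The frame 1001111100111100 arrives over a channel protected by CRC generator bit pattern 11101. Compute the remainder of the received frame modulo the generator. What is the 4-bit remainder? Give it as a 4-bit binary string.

Modulo-2 division of 1001111100111100 by 11101:
  pos 0: 10011 XOR 11101 = 01110
  pos 1: 11101 XOR 11101 = 00000
  pos 6: 11001 XOR 11101 = 00100
  pos 8: 10011 XOR 11101 = 01110
  pos 9: 11101 XOR 11101 = 00000
Remainder = 0000 (zero — the frame passes the CRC check).

0000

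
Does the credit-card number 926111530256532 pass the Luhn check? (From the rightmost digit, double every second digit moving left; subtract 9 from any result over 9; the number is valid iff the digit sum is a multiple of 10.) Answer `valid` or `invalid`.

From the right, keep odd positions and double even positions (subtract 9 from any doubled value over 9):
  doubled (positions 2,4,...): 6 3 4 6 2 2 4 → sum 27
  kept (positions 1,3,...): 2 5 5 0 5 1 6 9 → sum 33
Total = 60.
60 mod 10 = 0, so the number is valid.

valid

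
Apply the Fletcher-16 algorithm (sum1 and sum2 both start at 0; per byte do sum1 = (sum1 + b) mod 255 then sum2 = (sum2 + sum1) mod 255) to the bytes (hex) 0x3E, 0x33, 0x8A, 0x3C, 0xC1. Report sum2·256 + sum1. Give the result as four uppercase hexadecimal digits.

DDF9

Running sums (mod 255):
  after byte 0 (0x3E): sum1=62, sum2=62
  after byte 1 (0x33): sum1=113, sum2=175
  after byte 2 (0x8A): sum1=251, sum2=171
  after byte 3 (0x3C): sum1=56, sum2=227
  after byte 4 (0xC1): sum1=249, sum2=221
Checksum = sum2·256 + sum1 = 221·256 + 249 = 56825 = 0xDDF9.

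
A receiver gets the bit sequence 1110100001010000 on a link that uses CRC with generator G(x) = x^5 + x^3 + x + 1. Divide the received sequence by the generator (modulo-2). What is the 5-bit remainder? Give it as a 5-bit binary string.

00000

Modulo-2 division of 1110100001010000 by 101011:
  pos 0: 111010 XOR 101011 = 010001
  pos 1: 100010 XOR 101011 = 001001
  pos 3: 100100 XOR 101011 = 001111
  pos 5: 111110 XOR 101011 = 010101
  pos 6: 101011 XOR 101011 = 000000
Remainder = 00000 (zero — the frame passes the CRC check).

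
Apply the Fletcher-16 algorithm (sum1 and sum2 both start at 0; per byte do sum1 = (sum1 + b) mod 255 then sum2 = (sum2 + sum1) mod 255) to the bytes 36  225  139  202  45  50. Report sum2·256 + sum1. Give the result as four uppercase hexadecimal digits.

Running sums (mod 255):
  after byte 0 (36): sum1=36, sum2=36
  after byte 1 (225): sum1=6, sum2=42
  after byte 2 (139): sum1=145, sum2=187
  after byte 3 (202): sum1=92, sum2=24
  after byte 4 (45): sum1=137, sum2=161
  after byte 5 (50): sum1=187, sum2=93
Checksum = sum2·256 + sum1 = 93·256 + 187 = 23995 = 0x5DBB.

5DBB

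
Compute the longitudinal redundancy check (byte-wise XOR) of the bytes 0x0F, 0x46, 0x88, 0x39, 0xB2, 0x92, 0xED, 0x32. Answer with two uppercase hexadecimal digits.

07

XOR the bytes together:
  start with 0x0F
  0x0F ⊕ 0x46 = 0x49
  0x49 ⊕ 0x88 = 0xC1
  0xC1 ⊕ 0x39 = 0xF8
  0xF8 ⊕ 0xB2 = 0x4A
  0x4A ⊕ 0x92 = 0xD8
  0xD8 ⊕ 0xED = 0x35
  0x35 ⊕ 0x32 = 0x07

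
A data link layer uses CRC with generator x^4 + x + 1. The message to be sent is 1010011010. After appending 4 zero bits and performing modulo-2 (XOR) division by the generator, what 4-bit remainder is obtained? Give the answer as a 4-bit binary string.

Append 4 zeros: 10100110100000. Divide by 10011 (XOR where the leading bit is 1):
  pos 0: 10100 XOR 10011 = 00111
  pos 2: 11111 XOR 10011 = 01100
  pos 3: 11000 XOR 10011 = 01011
  pos 4: 10111 XOR 10011 = 00100
  pos 6: 10000 XOR 10011 = 00011
  pos 9: 11000 XOR 10011 = 01011
Remainder (last 4 bits) = 1011. This is the CRC / FCS.

1011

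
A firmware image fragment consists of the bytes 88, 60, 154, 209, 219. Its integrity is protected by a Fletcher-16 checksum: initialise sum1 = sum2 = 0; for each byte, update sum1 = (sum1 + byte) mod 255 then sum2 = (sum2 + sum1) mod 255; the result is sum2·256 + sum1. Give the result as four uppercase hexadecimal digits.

Running sums (mod 255):
  after byte 0 (88): sum1=88, sum2=88
  after byte 1 (60): sum1=148, sum2=236
  after byte 2 (154): sum1=47, sum2=28
  after byte 3 (209): sum1=1, sum2=29
  after byte 4 (219): sum1=220, sum2=249
Checksum = sum2·256 + sum1 = 249·256 + 220 = 63964 = 0xF9DC.

F9DC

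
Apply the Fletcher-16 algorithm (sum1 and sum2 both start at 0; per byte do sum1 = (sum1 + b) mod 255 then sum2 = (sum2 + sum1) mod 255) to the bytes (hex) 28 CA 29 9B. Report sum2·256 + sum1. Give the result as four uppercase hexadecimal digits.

EEB7

Running sums (mod 255):
  after byte 0 (28): sum1=40, sum2=40
  after byte 1 (CA): sum1=242, sum2=27
  after byte 2 (29): sum1=28, sum2=55
  after byte 3 (9B): sum1=183, sum2=238
Checksum = sum2·256 + sum1 = 238·256 + 183 = 61111 = 0xEEB7.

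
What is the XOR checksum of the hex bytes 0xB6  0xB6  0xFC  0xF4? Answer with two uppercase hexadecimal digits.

08

XOR the bytes together:
  start with 0xB6
  0xB6 ⊕ 0xB6 = 0x00
  0x00 ⊕ 0xFC = 0xFC
  0xFC ⊕ 0xF4 = 0x08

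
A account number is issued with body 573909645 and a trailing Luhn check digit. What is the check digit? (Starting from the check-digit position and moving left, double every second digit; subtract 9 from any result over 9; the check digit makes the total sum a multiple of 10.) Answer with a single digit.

Partial digits right→left: 5 4 6 9 0 9 3 7 5
Double every second digit counting from the check-digit position (so the 1st, 3rd, 5th, ... of the partial from the right).
  doubled (with −9 where >9): 1 3 0 6 1 → sum 11
  kept as-is: 4 9 9 7 → sum 29
Total = 11 + 29 = 40.
Check digit = (10 − (40 mod 10)) mod 10 = 0.

0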